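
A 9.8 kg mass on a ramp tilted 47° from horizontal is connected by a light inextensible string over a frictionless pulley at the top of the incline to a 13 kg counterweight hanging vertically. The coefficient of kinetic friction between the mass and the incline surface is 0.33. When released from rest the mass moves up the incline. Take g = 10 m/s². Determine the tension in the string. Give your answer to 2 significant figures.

110 N

For the mass on the incline: the weight component along the slope is m₁g sin 47° = 9.8 × 10 × 0.7314 = 71.677 N and the normal force is N = m₁g cos 47° = 66.836 N.
Kinetic friction opposes the mass's motion up the incline: f = μN = 0.33 × 66.836 = 22.056 N acting down the slope.
Newton's second law for the mass (up-slope positive): T − 71.677 − 22.056 = 9.8 a. For the hanging counterweight (downward positive): 13 × 10 − T = 13 a.
Adding the two equations eliminates T: 36.267 = 22.8 a, so a = 1.5907 m/s².
Then from the hanging counterweight's equation, T = 13 × (10 − 1.5907) = 109.321 N.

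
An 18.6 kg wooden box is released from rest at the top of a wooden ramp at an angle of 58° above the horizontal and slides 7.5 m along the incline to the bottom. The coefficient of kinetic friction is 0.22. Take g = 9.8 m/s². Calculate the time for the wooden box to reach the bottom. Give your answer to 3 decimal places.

The weight component along the incline is mg sin 58° = 154.582 N and the normal force is N = mg cos 58° = 96.594 N.
Friction up the slope is f = μN = 0.22 × 96.594 = 21.251 N, so the net downslope force is 154.582 − 21.251 = 133.331 N and a = 133.331 / 18.6 = 7.1683 m/s².
Starting from rest, L = ½at², so t = √(2L/a) = √(2 × 7.5 / 7.1683) = 1.4466 s.

1.447 s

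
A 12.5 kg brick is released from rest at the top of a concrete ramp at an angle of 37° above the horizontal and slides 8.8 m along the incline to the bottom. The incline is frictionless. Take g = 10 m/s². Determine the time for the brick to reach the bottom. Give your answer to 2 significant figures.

1.7 s

The weight component along the incline is mg sin 37° = 75.227 N and the normal force is N = mg cos 37° = 99.829 N.
With no friction, a = g sin 37° = 6.0182 m/s².
Starting from rest, L = ½at², so t = √(2L/a) = √(2 × 8.8 / 6.0182) = 1.7101 s.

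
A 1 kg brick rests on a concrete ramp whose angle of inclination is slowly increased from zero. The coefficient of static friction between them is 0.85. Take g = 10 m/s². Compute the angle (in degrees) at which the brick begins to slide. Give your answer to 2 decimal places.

40.36°

At the threshold of sliding, static friction is at its maximum μ_s N and exactly balances the weight component along the incline: mg sin θ = μ_s mg cos θ.
Hence tan θ = μ_s = 0.85, so θ = arctan(0.85) = 40.3645°.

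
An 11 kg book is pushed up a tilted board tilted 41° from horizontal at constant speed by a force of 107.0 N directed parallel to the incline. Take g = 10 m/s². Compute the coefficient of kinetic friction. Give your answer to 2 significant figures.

At constant speed ΣF = 0 along the incline. The applied 107.0 N acts up the slope; the weight component mg sin 41° = 72.166 N and kinetic friction μN both act down the slope.
So 107.0 = 72.166 + μ × 83.018, giving μ = (107.0 − 72.166) / 83.018 = 0.4196.

0.42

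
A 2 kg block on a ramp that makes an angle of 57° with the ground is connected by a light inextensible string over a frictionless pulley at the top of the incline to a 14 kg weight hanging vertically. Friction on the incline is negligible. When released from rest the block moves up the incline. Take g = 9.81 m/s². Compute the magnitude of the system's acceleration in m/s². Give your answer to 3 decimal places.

7.555 m/s²

For the block on the incline: the weight component along the slope is m₁g sin 57° = 2 × 9.81 × 0.8387 = 16.455 N and the normal force is N = m₁g cos 57° = 10.686 N.
Newton's second law for the block (up-slope positive): T − 16.455 = 2 a. For the hanging weight (downward positive): 14 × 9.81 − T = 14 a.
Adding the two equations eliminates T: 120.885 = 16 a, so a = 7.5553 m/s².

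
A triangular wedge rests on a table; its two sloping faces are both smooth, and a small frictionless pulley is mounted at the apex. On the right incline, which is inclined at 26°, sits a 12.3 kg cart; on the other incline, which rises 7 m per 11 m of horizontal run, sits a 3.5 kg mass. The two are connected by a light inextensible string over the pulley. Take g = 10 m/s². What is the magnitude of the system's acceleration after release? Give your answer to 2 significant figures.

Resolve each weight along its own incline: the 12.3 kg mass has component 12.3 × 10 × sin 26° = 53.920 N down its slope, and the 3.5 kg mass has 3.5 × 10 × sin 32.47° = 18.791 N down its slope.
The 12.3 kg side's 53.920 N exceeds the other side's 18.791 N, so that mass slides down and the 3.5 kg mass slides up. Taking that direction as positive, Newton's second law for the whole system gives 53.920 − 18.791 = (12.3 + 3.5) a, so a = 35.129 / 15.8 = 2.2234 m/s².

2.2 m/s²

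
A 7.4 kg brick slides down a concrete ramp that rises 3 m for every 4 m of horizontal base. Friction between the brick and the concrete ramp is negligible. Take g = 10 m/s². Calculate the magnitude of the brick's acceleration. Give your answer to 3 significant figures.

6.00 m/s²

Resolving the weight along the incline: the component pulling the brick down the slope is mg sin 36.87° = 7.4 × 10 × 0.6000 = 44.400 N, and the normal force is N = mg cos 36.87° = 7.4 × 10 × 0.8000 = 59.200 N.
With no friction the net force along the incline is 44.400 N, so a = g sin 36.87° = 44.400 / 7.4 = 6.0000 m/s².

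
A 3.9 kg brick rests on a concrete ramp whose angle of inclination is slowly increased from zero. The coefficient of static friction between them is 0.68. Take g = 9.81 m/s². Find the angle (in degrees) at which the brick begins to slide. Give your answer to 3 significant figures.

34.2°

At the threshold of sliding, static friction is at its maximum μ_s N and exactly balances the weight component along the incline: mg sin θ = μ_s mg cos θ.
Hence tan θ = μ_s = 0.68, so θ = arctan(0.68) = 34.2157°.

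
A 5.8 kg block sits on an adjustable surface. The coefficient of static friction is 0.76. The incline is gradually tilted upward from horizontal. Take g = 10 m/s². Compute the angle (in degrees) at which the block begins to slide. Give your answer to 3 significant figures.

37.2°

At the threshold of sliding, static friction is at its maximum μ_s N and exactly balances the weight component along the incline: mg sin θ = μ_s mg cos θ.
Hence tan θ = μ_s = 0.76, so θ = arctan(0.76) = 37.2348°.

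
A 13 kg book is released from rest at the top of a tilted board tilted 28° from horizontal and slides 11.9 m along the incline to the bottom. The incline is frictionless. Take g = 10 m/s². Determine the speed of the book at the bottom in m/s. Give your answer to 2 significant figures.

11 m/s

The weight component along the incline is mg sin 28° = 61.031 N and the normal force is N = mg cos 28° = 114.783 N.
With no friction, a = g sin 28° = 4.6947 m/s².
Starting from rest over a distance of 11.9 m, v² = 2aL = 2 × 4.6947 × 11.9 = 111.7339, so v = 10.5704 m/s.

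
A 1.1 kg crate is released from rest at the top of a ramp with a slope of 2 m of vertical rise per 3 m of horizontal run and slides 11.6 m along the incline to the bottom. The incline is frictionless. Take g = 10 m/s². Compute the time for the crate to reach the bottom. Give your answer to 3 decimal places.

The weight component along the incline is mg sin 33.69° = 6.102 N and the normal force is N = mg cos 33.69° = 9.153 N.
With no friction, a = g sin 33.69° = 5.5470 m/s².
Starting from rest, L = ½at², so t = √(2L/a) = √(2 × 11.6 / 5.5470) = 2.0451 s.

2.045 s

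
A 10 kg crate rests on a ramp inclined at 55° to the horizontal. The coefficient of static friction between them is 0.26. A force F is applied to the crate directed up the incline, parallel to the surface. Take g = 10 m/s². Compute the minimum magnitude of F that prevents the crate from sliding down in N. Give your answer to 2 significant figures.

The normal force is N = mg cos 55° = 57.358 N. With F at its minimum the crate is on the verge of sliding down, so static friction is at its maximum μ_s N = 0.26 × 57.358 = 14.913 N and acts up the slope.
Equilibrium along the incline: F + μ_s N = mg sin 55°, so F = 81.915 − 14.913 = 67.002 N.

67 N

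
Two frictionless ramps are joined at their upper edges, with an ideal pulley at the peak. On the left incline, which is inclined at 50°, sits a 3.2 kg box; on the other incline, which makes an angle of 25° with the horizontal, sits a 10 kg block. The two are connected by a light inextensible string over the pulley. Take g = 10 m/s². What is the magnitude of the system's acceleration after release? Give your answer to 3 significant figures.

Resolve each weight along its own incline: the 3.2 kg mass has component 3.2 × 10 × sin 50° = 24.513 N down its slope, and the 10 kg mass has 10 × 10 × sin 25° = 42.262 N down its slope.
The 10 kg side's 42.262 N exceeds the other side's 24.513 N, so that mass slides down and the 3.2 kg mass slides up. Taking that direction as positive, Newton's second law for the whole system gives 42.262 − 24.513 = (3.2 + 10) a, so a = 17.749 / 13.2 = 1.3446 m/s².

1.34 m/s²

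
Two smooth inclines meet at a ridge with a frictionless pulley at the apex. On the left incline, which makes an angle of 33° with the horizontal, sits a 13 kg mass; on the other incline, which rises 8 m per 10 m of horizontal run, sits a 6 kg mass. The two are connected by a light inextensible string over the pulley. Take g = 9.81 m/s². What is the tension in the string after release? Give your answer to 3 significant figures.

47.1 N

Resolve each weight along its own incline: the 13 kg mass has component 13 × 9.81 × sin 33° = 69.458 N down its slope, and the 6 kg mass has 6 × 9.81 × sin 38.66° = 36.770 N down its slope.
The 13 kg side's 69.458 N exceeds the other side's 36.770 N, so that mass slides down and the 6 kg mass slides up. Taking that direction as positive, Newton's second law for the whole system gives 69.458 − 36.770 = (13 + 6) a, so a = 32.688 / 19 = 1.7204 m/s².
For the 6 kg mass (up-slope positive): T − 36.770 = 6 × 1.7204, so T = 47.092 N.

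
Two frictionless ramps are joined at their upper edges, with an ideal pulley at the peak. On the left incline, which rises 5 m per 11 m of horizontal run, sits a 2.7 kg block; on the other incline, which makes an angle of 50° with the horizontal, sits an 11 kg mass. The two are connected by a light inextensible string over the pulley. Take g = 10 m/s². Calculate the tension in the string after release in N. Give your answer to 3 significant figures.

25.6 N

Resolve each weight along its own incline: the 2.7 kg mass has component 2.7 × 10 × sin 24.44° = 11.173 N down its slope, and the 11 kg mass has 11 × 10 × sin 50° = 84.265 N down its slope.
The 11 kg side's 84.265 N exceeds the other side's 11.173 N, so that mass slides down and the 2.7 kg mass slides up. Taking that direction as positive, Newton's second law for the whole system gives 84.265 − 11.173 = (2.7 + 11) a, so a = 73.092 / 13.7 = 5.3352 m/s².
For the 2.7 kg mass (up-slope positive): T − 11.173 = 2.7 × 5.3352, so T = 25.578 N.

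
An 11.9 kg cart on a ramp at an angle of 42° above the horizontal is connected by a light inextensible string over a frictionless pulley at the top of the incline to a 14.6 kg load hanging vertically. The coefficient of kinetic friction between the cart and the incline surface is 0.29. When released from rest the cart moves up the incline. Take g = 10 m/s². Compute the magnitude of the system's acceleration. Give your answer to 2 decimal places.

1.54 m/s²

For the cart on the incline: the weight component along the slope is m₁g sin 42° = 11.9 × 10 × 0.6691 = 79.623 N and the normal force is N = m₁g cos 42° = 88.434 N.
Kinetic friction opposes the cart's motion up the incline: f = μN = 0.29 × 88.434 = 25.646 N acting down the slope.
Newton's second law for the cart (up-slope positive): T − 79.623 − 25.646 = 11.9 a. For the hanging load (downward positive): 14.6 × 10 − T = 14.6 a.
Adding the two equations eliminates T: 40.731 = 26.5 a, so a = 1.5370 m/s².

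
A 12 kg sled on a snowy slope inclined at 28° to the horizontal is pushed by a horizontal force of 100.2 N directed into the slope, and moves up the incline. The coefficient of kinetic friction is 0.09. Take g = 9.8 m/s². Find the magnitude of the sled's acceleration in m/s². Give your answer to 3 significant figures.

1.64 m/s²

The horizontal push has components F cos 28° = 100.2 × 0.8829 = 88.467 N up the incline and F sin 28° = 100.2 × 0.4695 = 47.044 N pressing into the surface.
The normal force is therefore N = mg cos 28° + F sin 28° = 103.829 + 47.044 = 150.873 N, and kinetic friction down the slope is μN = 0.09 × 150.873 = 13.579 N.
Along the incline: F cos 28° − mg sin 28° − μN = ma, so 88.467 − 55.213 − 13.579 = 12 a, giving a = 1.6396 m/s².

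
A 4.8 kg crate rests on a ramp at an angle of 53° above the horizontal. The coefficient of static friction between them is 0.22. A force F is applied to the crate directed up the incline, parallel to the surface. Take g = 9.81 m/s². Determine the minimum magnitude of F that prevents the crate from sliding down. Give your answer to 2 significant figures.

31 N

The normal force is N = mg cos 53° = 28.338 N. With F at its minimum the crate is on the verge of sliding down, so static friction is at its maximum μ_s N = 0.22 × 28.338 = 6.234 N and acts up the slope.
Equilibrium along the incline: F + μ_s N = mg sin 53°, so F = 37.606 − 6.234 = 31.372 N.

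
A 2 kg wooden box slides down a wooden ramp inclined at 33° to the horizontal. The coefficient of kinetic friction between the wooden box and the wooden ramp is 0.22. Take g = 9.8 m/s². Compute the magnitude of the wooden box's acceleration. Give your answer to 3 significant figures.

3.53 m/s²

Resolving the weight along the incline: the component pulling the wooden box down the slope is mg sin 33° = 2 × 9.8 × 0.5446 = 10.674 N, and the normal force is N = mg cos 33° = 2 × 9.8 × 0.8387 = 16.439 N.
Kinetic friction acts up the slope with magnitude f = μN = 0.22 × 16.439 = 3.617 N.
Net force along the incline is 10.674 − 3.617 = 7.057 N, so a = 7.057 / 2 = 3.5285 m/s².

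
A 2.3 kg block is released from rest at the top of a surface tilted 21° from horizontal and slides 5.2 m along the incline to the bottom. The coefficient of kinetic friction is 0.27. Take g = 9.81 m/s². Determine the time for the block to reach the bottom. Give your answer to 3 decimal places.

3.158 s

The weight component along the incline is mg sin 21° = 8.086 N and the normal force is N = mg cos 21° = 21.064 N.
Friction up the slope is f = μN = 0.27 × 21.064 = 5.687 N, so the net downslope force is 8.086 − 5.687 = 2.399 N and a = 2.399 / 2.3 = 1.0430 m/s².
Starting from rest, L = ½at², so t = √(2L/a) = √(2 × 5.2 / 1.0430) = 3.1577 s.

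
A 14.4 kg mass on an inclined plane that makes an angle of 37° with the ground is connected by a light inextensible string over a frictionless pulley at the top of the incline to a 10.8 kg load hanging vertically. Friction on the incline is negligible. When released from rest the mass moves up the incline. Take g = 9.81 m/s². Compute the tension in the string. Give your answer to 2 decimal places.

96.98 N

For the mass on the incline: the weight component along the slope is m₁g sin 37° = 14.4 × 9.81 × 0.6018 = 85.013 N and the normal force is N = m₁g cos 37° = 112.818 N.
Newton's second law for the mass (up-slope positive): T − 85.013 = 14.4 a. For the hanging load (downward positive): 10.8 × 9.81 − T = 10.8 a.
Adding the two equations eliminates T: 20.935 = 25.2 a, so a = 0.8308 m/s².
Then from the hanging load's equation, T = 10.8 × (9.81 − 0.8308) = 96.975 N.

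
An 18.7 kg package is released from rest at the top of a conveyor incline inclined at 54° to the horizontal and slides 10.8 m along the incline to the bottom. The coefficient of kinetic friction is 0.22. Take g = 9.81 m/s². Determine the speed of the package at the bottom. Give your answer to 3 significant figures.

The weight component along the incline is mg sin 54° = 148.412 N and the normal force is N = mg cos 54° = 107.827 N.
Friction up the slope is f = μN = 0.22 × 107.827 = 23.722 N, so the net downslope force is 148.412 − 23.722 = 124.690 N and a = 124.690 / 18.7 = 6.6679 m/s².
Starting from rest over a distance of 10.8 m, v² = 2aL = 2 × 6.6679 × 10.8 = 144.0266, so v = 12.0011 m/s.

12.0 m/s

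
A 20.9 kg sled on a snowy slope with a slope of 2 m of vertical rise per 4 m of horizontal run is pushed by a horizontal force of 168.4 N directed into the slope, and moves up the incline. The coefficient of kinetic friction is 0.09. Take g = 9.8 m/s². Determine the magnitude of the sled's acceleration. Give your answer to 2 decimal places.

1.71 m/s²

The horizontal push has components F cos 26.57° = 168.4 × 0.8944 = 150.617 N up the incline and F sin 26.57° = 168.4 × 0.4472 = 75.308 N pressing into the surface.
The normal force is therefore N = mg cos 26.57° + F sin 26.57° = 183.191 + 75.308 = 258.499 N, and kinetic friction down the slope is μN = 0.09 × 258.499 = 23.265 N.
Along the incline: F cos 26.57° − mg sin 26.57° − μN = ma, so 150.617 − 91.596 − 23.265 = 20.9 a, giving a = 1.7108 m/s².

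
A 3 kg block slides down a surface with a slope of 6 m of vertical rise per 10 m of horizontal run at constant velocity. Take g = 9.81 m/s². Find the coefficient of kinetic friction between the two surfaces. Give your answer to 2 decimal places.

0.60

At constant velocity the net force along the incline is zero: mg sin 30.96° = μ mg cos 30.96°.
So μ = tan 30.96° = 0.5145 / 0.8575 = 0.6000.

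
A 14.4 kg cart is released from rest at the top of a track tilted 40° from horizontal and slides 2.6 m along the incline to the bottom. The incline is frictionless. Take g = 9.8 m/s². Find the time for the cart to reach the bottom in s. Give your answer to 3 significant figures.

The weight component along the incline is mg sin 40° = 90.710 N and the normal force is N = mg cos 40° = 108.104 N.
With no friction, a = g sin 40° = 6.2993 m/s².
Starting from rest, L = ½at², so t = √(2L/a) = √(2 × 2.6 / 6.2993) = 0.9086 s.

0.909 s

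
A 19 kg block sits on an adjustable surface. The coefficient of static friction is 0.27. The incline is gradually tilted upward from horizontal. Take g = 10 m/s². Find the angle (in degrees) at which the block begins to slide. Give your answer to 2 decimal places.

15.11°

At the threshold of sliding, static friction is at its maximum μ_s N and exactly balances the weight component along the incline: mg sin θ = μ_s mg cos θ.
Hence tan θ = μ_s = 0.27, so θ = arctan(0.27) = 15.1096°.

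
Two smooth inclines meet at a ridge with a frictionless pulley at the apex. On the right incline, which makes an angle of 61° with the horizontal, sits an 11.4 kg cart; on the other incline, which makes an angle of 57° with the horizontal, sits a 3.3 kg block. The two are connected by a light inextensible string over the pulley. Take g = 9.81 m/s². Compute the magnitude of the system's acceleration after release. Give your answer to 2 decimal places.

Resolve each weight along its own incline: the 11.4 kg mass has component 11.4 × 9.81 × sin 61° = 97.812 N down its slope, and the 3.3 kg mass has 3.3 × 9.81 × sin 57° = 27.150 N down its slope.
The 11.4 kg side's 97.812 N exceeds the other side's 27.150 N, so that mass slides down and the 3.3 kg mass slides up. Taking that direction as positive, Newton's second law for the whole system gives 97.812 − 27.150 = (11.4 + 3.3) a, so a = 70.662 / 14.7 = 4.8069 m/s².

4.81 m/s²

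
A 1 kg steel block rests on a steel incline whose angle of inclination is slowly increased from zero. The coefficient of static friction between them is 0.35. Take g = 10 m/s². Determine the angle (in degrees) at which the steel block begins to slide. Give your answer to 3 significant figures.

At the threshold of sliding, static friction is at its maximum μ_s N and exactly balances the weight component along the incline: mg sin θ = μ_s mg cos θ.
Hence tan θ = μ_s = 0.35, so θ = arctan(0.35) = 19.2900°.

19.3°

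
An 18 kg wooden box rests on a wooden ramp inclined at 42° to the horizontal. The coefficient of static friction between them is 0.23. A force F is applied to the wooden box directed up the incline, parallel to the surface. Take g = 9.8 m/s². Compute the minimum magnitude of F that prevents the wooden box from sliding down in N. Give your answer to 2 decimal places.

87.88 N

The normal force is N = mg cos 42° = 131.091 N. With F at its minimum the wooden box is on the verge of sliding down, so static friction is at its maximum μ_s N = 0.23 × 131.091 = 30.151 N and acts up the slope.
Equilibrium along the incline: F + μ_s N = mg sin 42°, so F = 118.035 − 30.151 = 87.884 N.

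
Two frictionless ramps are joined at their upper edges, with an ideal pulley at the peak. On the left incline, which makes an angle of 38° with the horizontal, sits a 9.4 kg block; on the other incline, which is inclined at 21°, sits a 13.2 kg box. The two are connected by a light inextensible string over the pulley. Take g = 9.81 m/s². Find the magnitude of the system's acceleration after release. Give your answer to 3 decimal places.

0.459 m/s²

Resolve each weight along its own incline: the 9.4 kg mass has component 9.4 × 9.81 × sin 38° = 56.773 N down its slope, and the 13.2 kg mass has 13.2 × 9.81 × sin 21° = 46.406 N down its slope.
The 9.4 kg side's 56.773 N exceeds the other side's 46.406 N, so that mass slides down and the 13.2 kg mass slides up. Taking that direction as positive, Newton's second law for the whole system gives 56.773 − 46.406 = (9.4 + 13.2) a, so a = 10.367 / 22.6 = 0.4587 m/s².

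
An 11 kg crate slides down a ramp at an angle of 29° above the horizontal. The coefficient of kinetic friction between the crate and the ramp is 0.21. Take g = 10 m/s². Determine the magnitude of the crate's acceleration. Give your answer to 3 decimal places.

3.011 m/s²

Resolving the weight along the incline: the component pulling the crate down the slope is mg sin 29° = 11 × 10 × 0.4848 = 53.328 N, and the normal force is N = mg cos 29° = 11 × 10 × 0.8746 = 96.206 N.
Kinetic friction acts up the slope with magnitude f = μN = 0.21 × 96.206 = 20.203 N.
Net force along the incline is 53.328 − 20.203 = 33.125 N, so a = 33.125 / 11 = 3.0114 m/s².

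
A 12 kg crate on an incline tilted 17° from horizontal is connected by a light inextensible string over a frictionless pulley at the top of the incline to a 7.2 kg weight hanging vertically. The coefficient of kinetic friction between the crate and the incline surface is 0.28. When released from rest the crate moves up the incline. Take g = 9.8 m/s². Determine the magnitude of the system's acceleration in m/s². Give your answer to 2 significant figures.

For the crate on the incline: the weight component along the slope is m₁g sin 17° = 12 × 9.8 × 0.2924 = 34.386 N and the normal force is N = m₁g cos 17° = 112.461 N.
Kinetic friction opposes the crate's motion up the incline: f = μN = 0.28 × 112.461 = 31.489 N acting down the slope.
Newton's second law for the crate (up-slope positive): T − 34.386 − 31.489 = 12 a. For the hanging weight (downward positive): 7.2 × 9.8 − T = 7.2 a.
Adding the two equations eliminates T: 4.685 = 19.2 a, so a = 0.2440 m/s².

0.24 m/s²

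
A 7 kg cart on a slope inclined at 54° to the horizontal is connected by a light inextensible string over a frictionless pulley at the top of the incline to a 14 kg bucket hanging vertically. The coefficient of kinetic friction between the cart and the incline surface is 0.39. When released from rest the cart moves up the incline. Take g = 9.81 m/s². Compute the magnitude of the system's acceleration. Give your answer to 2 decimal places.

3.14 m/s²

For the cart on the incline: the weight component along the slope is m₁g sin 54° = 7 × 9.81 × 0.8090 = 55.554 N and the normal force is N = m₁g cos 54° = 40.363 N.
Kinetic friction opposes the cart's motion up the incline: f = μN = 0.39 × 40.363 = 15.742 N acting down the slope.
Newton's second law for the cart (up-slope positive): T − 55.554 − 15.742 = 7 a. For the hanging bucket (downward positive): 14 × 9.81 − T = 14 a.
Adding the two equations eliminates T: 66.044 = 21 a, so a = 3.1450 m/s².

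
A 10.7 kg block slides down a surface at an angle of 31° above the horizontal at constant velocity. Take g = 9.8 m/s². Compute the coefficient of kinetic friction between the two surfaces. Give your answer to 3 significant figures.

0.601

At constant velocity the net force along the incline is zero: mg sin 31° = μ mg cos 31°.
So μ = tan 31° = 0.5150 / 0.8572 = 0.6008.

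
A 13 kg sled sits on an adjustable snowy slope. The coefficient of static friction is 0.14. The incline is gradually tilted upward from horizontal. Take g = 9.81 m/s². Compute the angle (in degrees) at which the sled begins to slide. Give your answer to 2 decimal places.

At the threshold of sliding, static friction is at its maximum μ_s N and exactly balances the weight component along the incline: mg sin θ = μ_s mg cos θ.
Hence tan θ = μ_s = 0.14, so θ = arctan(0.14) = 7.9696°.

7.97°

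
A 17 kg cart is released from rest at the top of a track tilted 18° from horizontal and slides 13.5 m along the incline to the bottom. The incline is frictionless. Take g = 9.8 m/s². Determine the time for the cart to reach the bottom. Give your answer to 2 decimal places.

2.99 s

The weight component along the incline is mg sin 18° = 51.482 N and the normal force is N = mg cos 18° = 158.446 N.
With no friction, a = g sin 18° = 3.0284 m/s².
Starting from rest, L = ½at², so t = √(2L/a) = √(2 × 13.5 / 3.0284) = 2.9859 s.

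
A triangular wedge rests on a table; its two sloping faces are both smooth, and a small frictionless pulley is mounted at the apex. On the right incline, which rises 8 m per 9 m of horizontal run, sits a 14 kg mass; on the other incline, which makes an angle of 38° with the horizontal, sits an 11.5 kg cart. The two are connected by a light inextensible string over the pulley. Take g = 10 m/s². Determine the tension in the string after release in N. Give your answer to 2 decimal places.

Resolve each weight along its own incline: the 14 kg mass has component 14 × 10 × sin 41.63° = 93.011 N down its slope, and the 11.5 kg mass has 11.5 × 10 × sin 38° = 70.801 N down its slope.
The 14 kg side's 93.011 N exceeds the other side's 70.801 N, so that mass slides down and the 11.5 kg mass slides up. Taking that direction as positive, Newton's second law for the whole system gives 93.011 − 70.801 = (14 + 11.5) a, so a = 22.210 / 25.5 = 0.8710 m/s².
For the 11.5 kg mass (up-slope positive): T − 70.801 = 11.5 × 0.8710, so T = 80.817 N.

80.82 N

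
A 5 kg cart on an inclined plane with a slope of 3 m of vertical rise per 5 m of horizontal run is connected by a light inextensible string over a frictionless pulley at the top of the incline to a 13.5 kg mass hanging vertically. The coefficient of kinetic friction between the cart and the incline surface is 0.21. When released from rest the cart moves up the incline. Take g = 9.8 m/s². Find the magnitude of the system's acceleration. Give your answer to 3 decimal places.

For the cart on the incline: the weight component along the slope is m₁g sin 30.96° = 5 × 9.8 × 0.5145 = 25.210 N and the normal force is N = m₁g cos 30.96° = 42.017 N.
Kinetic friction opposes the cart's motion up the incline: f = μN = 0.21 × 42.017 = 8.824 N acting down the slope.
Newton's second law for the cart (up-slope positive): T − 25.210 − 8.824 = 5 a. For the hanging mass (downward positive): 13.5 × 9.8 − T = 13.5 a.
Adding the two equations eliminates T: 98.266 = 18.5 a, so a = 5.3117 m/s².

5.312 m/s²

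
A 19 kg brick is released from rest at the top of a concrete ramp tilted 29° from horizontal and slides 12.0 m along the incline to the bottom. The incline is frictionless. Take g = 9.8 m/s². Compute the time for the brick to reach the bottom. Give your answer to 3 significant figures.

2.25 s

The weight component along the incline is mg sin 29° = 90.272 N and the normal force is N = mg cos 29° = 162.854 N.
With no friction, a = g sin 29° = 4.7511 m/s².
Starting from rest, L = ½at², so t = √(2L/a) = √(2 × 12.0 / 4.7511) = 2.2475 s.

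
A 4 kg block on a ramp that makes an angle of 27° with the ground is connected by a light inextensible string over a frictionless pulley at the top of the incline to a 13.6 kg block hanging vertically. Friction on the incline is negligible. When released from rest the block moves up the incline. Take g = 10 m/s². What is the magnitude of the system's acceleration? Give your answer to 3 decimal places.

6.695 m/s²

For the block on the incline: the weight component along the slope is m₁g sin 27° = 4 × 10 × 0.4540 = 18.160 N and the normal force is N = m₁g cos 27° = 35.640 N.
Newton's second law for the block (up-slope positive): T − 18.160 = 4 a. For the hanging block (downward positive): 13.6 × 10 − T = 13.6 a.
Adding the two equations eliminates T: 117.840 = 17.6 a, so a = 6.6955 m/s².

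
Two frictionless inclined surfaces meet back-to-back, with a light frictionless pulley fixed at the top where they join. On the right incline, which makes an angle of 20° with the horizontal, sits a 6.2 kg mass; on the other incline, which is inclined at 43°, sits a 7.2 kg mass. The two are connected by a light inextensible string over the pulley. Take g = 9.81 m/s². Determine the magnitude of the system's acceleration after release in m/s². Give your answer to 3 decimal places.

2.042 m/s²

Resolve each weight along its own incline: the 6.2 kg mass has component 6.2 × 9.81 × sin 20° = 20.802 N down its slope, and the 7.2 kg mass has 7.2 × 9.81 × sin 43° = 48.171 N down its slope.
The 7.2 kg side's 48.171 N exceeds the other side's 20.802 N, so that mass slides down and the 6.2 kg mass slides up. Taking that direction as positive, Newton's second law for the whole system gives 48.171 − 20.802 = (6.2 + 7.2) a, so a = 27.369 / 13.4 = 2.0425 m/s².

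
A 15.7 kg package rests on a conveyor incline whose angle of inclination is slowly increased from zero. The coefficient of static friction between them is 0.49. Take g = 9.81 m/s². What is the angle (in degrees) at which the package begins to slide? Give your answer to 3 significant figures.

At the threshold of sliding, static friction is at its maximum μ_s N and exactly balances the weight component along the incline: mg sin θ = μ_s mg cos θ.
Hence tan θ = μ_s = 0.49, so θ = arctan(0.49) = 26.1049°.

26.1°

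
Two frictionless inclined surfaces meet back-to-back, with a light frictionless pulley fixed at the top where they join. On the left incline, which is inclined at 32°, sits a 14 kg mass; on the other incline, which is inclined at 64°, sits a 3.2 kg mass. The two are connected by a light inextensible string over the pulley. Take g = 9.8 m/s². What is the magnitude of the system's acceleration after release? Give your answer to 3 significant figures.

2.59 m/s²

Resolve each weight along its own incline: the 14 kg mass has component 14 × 9.8 × sin 32° = 72.705 N down its slope, and the 3.2 kg mass has 3.2 × 9.8 × sin 64° = 28.186 N down its slope.
The 14 kg side's 72.705 N exceeds the other side's 28.186 N, so that mass slides down and the 3.2 kg mass slides up. Taking that direction as positive, Newton's second law for the whole system gives 72.705 − 28.186 = (14 + 3.2) a, so a = 44.519 / 17.2 = 2.5883 m/s².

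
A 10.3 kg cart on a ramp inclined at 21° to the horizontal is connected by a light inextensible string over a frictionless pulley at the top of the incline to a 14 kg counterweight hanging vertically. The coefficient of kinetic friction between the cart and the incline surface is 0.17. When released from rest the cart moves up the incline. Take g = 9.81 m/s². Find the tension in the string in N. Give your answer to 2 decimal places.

For the cart on the incline: the weight component along the slope is m₁g sin 21° = 10.3 × 9.81 × 0.3584 = 36.214 N and the normal force is N = m₁g cos 21° = 94.332 N.
Kinetic friction opposes the cart's motion up the incline: f = μN = 0.17 × 94.332 = 16.036 N acting down the slope.
Newton's second law for the cart (up-slope positive): T − 36.214 − 16.036 = 10.3 a. For the hanging counterweight (downward positive): 14 × 9.81 − T = 14 a.
Adding the two equations eliminates T: 85.090 = 24.3 a, so a = 3.5016 m/s².
Then from the hanging counterweight's equation, T = 14 × (9.81 − 3.5016) = 88.318 N.

88.32 N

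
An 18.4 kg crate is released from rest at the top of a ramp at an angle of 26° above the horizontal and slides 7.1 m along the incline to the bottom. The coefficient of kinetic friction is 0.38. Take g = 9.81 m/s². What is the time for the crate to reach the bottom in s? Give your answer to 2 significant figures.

The weight component along the incline is mg sin 26° = 79.128 N and the normal force is N = mg cos 26° = 162.236 N.
Friction up the slope is f = μN = 0.38 × 162.236 = 61.650 N, so the net downslope force is 79.128 − 61.650 = 17.478 N and a = 17.478 / 18.4 = 0.9499 m/s².
Starting from rest, L = ½at², so t = √(2L/a) = √(2 × 7.1 / 0.9499) = 3.8664 s.

3.9 s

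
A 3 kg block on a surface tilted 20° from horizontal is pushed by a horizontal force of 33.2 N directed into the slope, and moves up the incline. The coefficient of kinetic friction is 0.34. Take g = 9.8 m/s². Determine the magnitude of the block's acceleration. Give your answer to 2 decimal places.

2.63 m/s²

The horizontal push has components F cos 20° = 33.2 × 0.9397 = 31.198 N up the incline and F sin 20° = 33.2 × 0.3420 = 11.354 N pressing into the surface.
The normal force is therefore N = mg cos 20° + F sin 20° = 27.627 + 11.354 = 38.981 N, and kinetic friction down the slope is μN = 0.34 × 38.981 = 13.254 N.
Along the incline: F cos 20° − mg sin 20° − μN = ma, so 31.198 − 10.055 − 13.254 = 3 a, giving a = 2.6297 m/s².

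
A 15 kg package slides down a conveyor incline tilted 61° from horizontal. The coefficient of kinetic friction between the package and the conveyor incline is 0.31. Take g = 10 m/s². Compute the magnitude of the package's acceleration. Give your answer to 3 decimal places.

7.243 m/s²

Resolving the weight along the incline: the component pulling the package down the slope is mg sin 61° = 15 × 10 × 0.8746 = 131.190 N, and the normal force is N = mg cos 61° = 15 × 10 × 0.4848 = 72.720 N.
Kinetic friction acts up the slope with magnitude f = μN = 0.31 × 72.720 = 22.543 N.
Net force along the incline is 131.190 − 22.543 = 108.647 N, so a = 108.647 / 15 = 7.2431 m/s².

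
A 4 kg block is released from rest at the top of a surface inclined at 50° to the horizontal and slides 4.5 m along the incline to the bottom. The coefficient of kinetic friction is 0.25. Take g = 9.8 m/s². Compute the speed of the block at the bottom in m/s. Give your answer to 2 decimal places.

The weight component along the incline is mg sin 50° = 30.029 N and the normal force is N = mg cos 50° = 25.197 N.
Friction up the slope is f = μN = 0.25 × 25.197 = 6.299 N, so the net downslope force is 30.029 − 6.299 = 23.730 N and a = 23.730 / 4 = 5.9325 m/s².
Starting from rest over a distance of 4.5 m, v² = 2aL = 2 × 5.9325 × 4.5 = 53.3925, so v = 7.3070 m/s.

7.31 m/s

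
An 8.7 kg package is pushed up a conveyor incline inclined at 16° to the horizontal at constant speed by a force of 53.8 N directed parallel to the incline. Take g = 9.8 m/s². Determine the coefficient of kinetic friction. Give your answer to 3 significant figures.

0.370

At constant speed ΣF = 0 along the incline. The applied 53.8 N acts up the slope; the weight component mg sin 16° = 23.501 N and kinetic friction μN both act down the slope.
So 53.8 = 23.501 + μ × 81.957, giving μ = (53.8 − 23.501) / 81.957 = 0.3697.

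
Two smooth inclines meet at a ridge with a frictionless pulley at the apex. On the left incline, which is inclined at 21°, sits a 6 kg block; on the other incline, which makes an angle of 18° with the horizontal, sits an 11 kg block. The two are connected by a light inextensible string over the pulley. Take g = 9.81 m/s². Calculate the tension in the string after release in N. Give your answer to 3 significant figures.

25.4 N

Resolve each weight along its own incline: the 6 kg mass has component 6 × 9.81 × sin 21° = 21.094 N down its slope, and the 11 kg mass has 11 × 9.81 × sin 18° = 33.346 N down its slope.
The 11 kg side's 33.346 N exceeds the other side's 21.094 N, so that mass slides down and the 6 kg mass slides up. Taking that direction as positive, Newton's second law for the whole system gives 33.346 − 21.094 = (6 + 11) a, so a = 12.252 / 17 = 0.7207 m/s².
For the 6 kg mass (up-slope positive): T − 21.094 = 6 × 0.7207, so T = 25.418 N.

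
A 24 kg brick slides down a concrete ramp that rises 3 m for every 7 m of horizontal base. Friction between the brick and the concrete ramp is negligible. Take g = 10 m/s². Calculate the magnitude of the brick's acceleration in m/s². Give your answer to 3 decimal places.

3.939 m/s²

Resolving the weight along the incline: the component pulling the brick down the slope is mg sin 23.20° = 24 × 10 × 0.3939 = 94.536 N, and the normal force is N = mg cos 23.20° = 24 × 10 × 0.9191 = 220.584 N.
With no friction the net force along the incline is 94.536 N, so a = g sin 23.20° = 94.536 / 24 = 3.9390 m/s².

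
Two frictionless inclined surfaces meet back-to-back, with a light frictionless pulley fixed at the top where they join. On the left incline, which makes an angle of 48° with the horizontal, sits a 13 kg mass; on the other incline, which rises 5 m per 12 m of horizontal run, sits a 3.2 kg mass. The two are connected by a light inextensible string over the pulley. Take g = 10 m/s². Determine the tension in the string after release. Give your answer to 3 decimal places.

Resolve each weight along its own incline: the 13 kg mass has component 13 × 10 × sin 48° = 96.609 N down its slope, and the 3.2 kg mass has 3.2 × 10 × sin 22.62° = 12.308 N down its slope.
The 13 kg side's 96.609 N exceeds the other side's 12.308 N, so that mass slides down and the 3.2 kg mass slides up. Taking that direction as positive, Newton's second law for the whole system gives 96.609 − 12.308 = (13 + 3.2) a, so a = 84.301 / 16.2 = 5.2038 m/s².
For the 3.2 kg mass (up-slope positive): T − 12.308 = 3.2 × 5.2038, so T = 28.960 N.

28.960 N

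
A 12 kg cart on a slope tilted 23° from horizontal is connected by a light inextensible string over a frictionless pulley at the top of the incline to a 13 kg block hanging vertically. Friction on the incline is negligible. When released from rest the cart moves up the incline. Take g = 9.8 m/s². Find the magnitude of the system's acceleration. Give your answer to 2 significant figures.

3.3 m/s²

For the cart on the incline: the weight component along the slope is m₁g sin 23° = 12 × 9.8 × 0.3907 = 45.946 N and the normal force is N = m₁g cos 23° = 108.251 N.
Newton's second law for the cart (up-slope positive): T − 45.946 = 12 a. For the hanging block (downward positive): 13 × 9.8 − T = 13 a.
Adding the two equations eliminates T: 81.454 = 25 a, so a = 3.2582 m/s².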